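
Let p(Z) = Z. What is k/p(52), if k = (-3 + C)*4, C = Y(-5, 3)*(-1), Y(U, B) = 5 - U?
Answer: -1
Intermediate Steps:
C = -10 (C = (5 - 1*(-5))*(-1) = (5 + 5)*(-1) = 10*(-1) = -10)
k = -52 (k = (-3 - 10)*4 = -13*4 = -52)
k/p(52) = -52/52 = (1/52)*(-52) = -1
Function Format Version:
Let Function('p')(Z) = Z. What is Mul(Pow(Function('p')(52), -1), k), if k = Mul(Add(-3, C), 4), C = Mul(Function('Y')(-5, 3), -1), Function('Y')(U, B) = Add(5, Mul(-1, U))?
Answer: -1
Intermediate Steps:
C = -10 (C = Mul(Add(5, Mul(-1, -5)), -1) = Mul(Add(5, 5), -1) = Mul(10, -1) = -10)
k = -52 (k = Mul(Add(-3, -10), 4) = Mul(-13, 4) = -52)
Mul(Pow(Function('p')(52), -1), k) = Mul(Pow(52, -1), -52) = Mul(Rational(1, 52), -52) = -1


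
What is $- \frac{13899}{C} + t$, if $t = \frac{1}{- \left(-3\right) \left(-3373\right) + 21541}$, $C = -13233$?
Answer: $\frac{52922537}{50382442} \approx 1.0504$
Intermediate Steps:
$t = \frac{1}{11422}$ ($t = \frac{1}{\left(-1\right) 10119 + 21541} = \frac{1}{-10119 + 21541} = \frac{1}{11422} \approx 8.755 \cdot 10^{-5}$)
$- \frac{13899}{C} + t = - \frac{13899}{-13233} + \frac{1}{11422} = \left(-13899\right) \left(- \frac{1}{13233}\right) + \frac{1}{11422} = \frac{4633}{4411} + \frac{1}{11422} = \frac{52922537}{50382442}$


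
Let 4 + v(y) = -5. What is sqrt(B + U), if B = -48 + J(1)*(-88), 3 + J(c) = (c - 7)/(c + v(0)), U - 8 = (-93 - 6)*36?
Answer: I*sqrt(3406) ≈ 58.361*I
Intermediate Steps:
v(y) = -9 (v(y) = -4 - 5 = -9)
U = -3556 (U = 8 + (-93 - 6)*36 = 8 - 99*36 = 8 - 3564 = -3556)
J(c) = -3 + (-7 + c)/(-9 + c) (J(c) = -3 + (c - 7)/(c - 9) = -3 + (-7 + c)/(-9 + c))
B = 150 (B = -48 + (2*(10 - 1*1)/(-9 + 1))*(-88) = -48 + (2*(10 - 1)/(-8))*(-88) = -48 + (2*(-1/8)*9)*(-88) = -48 - 9/4*(-88) = -48 + 198 = 150)
sqrt(B + U) = sqrt(150 - 3556) = sqrt(-3406) = I*sqrt(3406)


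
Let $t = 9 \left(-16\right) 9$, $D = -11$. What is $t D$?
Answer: $14256$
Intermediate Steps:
$t = -1296$ ($t = \left(-144\right) 9 = -1296$)
$t D = \left(-1296\right) \left(-11\right) = 14256$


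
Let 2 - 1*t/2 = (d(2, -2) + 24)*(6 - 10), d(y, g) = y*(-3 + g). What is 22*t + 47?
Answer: 2599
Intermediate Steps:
t = 116 (t = 4 - 2*(2*(-3 - 2) + 24)*(6 - 10) = 4 - 2*(2*(-5) + 24)*(-4) = 4 - 2*(-10 + 24)*(-4) = 4 - 28*(-4) = 4 - 2*(-56) = 4 + 112 = 116)
22*t + 47 = 22*116 + 47 = 2552 + 47 = 2599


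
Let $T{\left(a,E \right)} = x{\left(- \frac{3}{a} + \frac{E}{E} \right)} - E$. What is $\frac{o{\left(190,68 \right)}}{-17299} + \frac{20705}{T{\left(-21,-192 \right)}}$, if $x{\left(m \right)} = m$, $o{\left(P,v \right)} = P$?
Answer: $\frac{2506973685}{23388248} \approx 107.19$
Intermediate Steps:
$T{\left(a,E \right)} = 1 - E - \frac{3}{a}$ ($T{\left(a,E \right)} = \left(- \frac{3}{a} + \frac{E}{E}\right) - E = \left(- \frac{3}{a} + 1\right) - E = \left(1 - \frac{3}{a}\right) - E = 1 - E - \frac{3}{a}$)
$\frac{o{\left(190,68 \right)}}{-17299} + \frac{20705}{T{\left(-21,-192 \right)}} = \frac{190}{-17299} + \frac{20705}{1 - -192 - \frac{3}{-21}} = 190 \left(- \frac{1}{17299}\right) + \frac{20705}{1 + 192 - - \frac{1}{7}} = - \frac{190}{17299} + \frac{20705}{1 + 192 + \frac{1}{7}} = - \frac{190}{17299} + \frac{20705}{\frac{1352}{7}} = - \frac{190}{17299} + 20705 \cdot \frac{7}{1352} = - \frac{190}{17299} + \frac{144935}{1352} = \frac{2506973685}{23388248}$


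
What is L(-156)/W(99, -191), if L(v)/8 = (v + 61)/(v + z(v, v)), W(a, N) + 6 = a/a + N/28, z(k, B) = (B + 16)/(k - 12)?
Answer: -960/2317 ≈ -0.41433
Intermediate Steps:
z(k, B) = (16 + B)/(-12 + k)
W(a, N) = -5 + N/28 (W(a, N) = -6 + (a/a + N/28) = -6 + (1 + N*(1/28)) = -6 + (1 + N/28) = -5 + N/28)
L(v) = 8*(61 + v)/(v + (16 + v)/(-12 + v)) (L(v) = 8*((v + 61)/(v + (16 + v)/(-12 + v))) = 8*((61 + v)/(v + (16 + v)/(-12 + v))) = 8*(61 + v)/(v + (16 + v)/(-12 + v)))
L(-156)/W(99, -191) = (8*(-12 - 156)*(61 - 156)/(16 - 156 - 156*(-12 - 156)))/(-5 + (1/28)*(-191)) = (8*(-168)*(-95)/(16 - 156 - 156*(-168)))/(-5 - 191/28) = (8*(-168)*(-95)/(16 - 156 + 26208))/(-331/28) = (8*(-168)*(-95)/26068)*(-28/331) = (8*(1/26068)*(-168)*(-95))*(-28/331) = (240/49)*(-28/331) = -960/2317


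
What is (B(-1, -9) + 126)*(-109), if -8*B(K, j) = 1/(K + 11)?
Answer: -1098611/80 ≈ -13733.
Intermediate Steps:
B(K, j) = -1/(8*(11 + K)) (B(K, j) = -1/(8*(K + 11)) = -1/(8*(11 + K)))
(B(-1, -9) + 126)*(-109) = (-1/(88 + 8*(-1)) + 126)*(-109) = (-1/(88 - 8) + 126)*(-109) = (-1/80 + 126)*(-109) = (10079/80)*(-109) = -1098611/80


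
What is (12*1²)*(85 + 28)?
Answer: 1356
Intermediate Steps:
(12*1²)*(85 + 28) = (12*1)*113 = 12*113 = 1356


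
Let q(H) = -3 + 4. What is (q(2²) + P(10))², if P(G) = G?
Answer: 121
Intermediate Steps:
q(H) = 1
(q(2²) + P(10))² = (1 + 10)² = 11² = 121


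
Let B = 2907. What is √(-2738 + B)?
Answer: 13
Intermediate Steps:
√(-2738 + B) = √(-2738 + 2907) = √169 = 13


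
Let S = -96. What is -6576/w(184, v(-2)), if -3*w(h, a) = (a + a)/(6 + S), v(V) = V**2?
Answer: -221940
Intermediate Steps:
w(h, a) = a/135 (w(h, a) = -(a + a)/(3*(6 - 96)) = -2*a/(3*(-90)) = -2*a*(-1)/(3*90) = -(-1)*a/135 = a/135)
-6576/w(184, v(-2)) = -6576/((1/135)*(-2)**2) = -6576/((1/135)*4) = -6576/4/135 = -6576*135/4 = -221940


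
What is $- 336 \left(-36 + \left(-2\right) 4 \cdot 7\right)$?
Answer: $30912$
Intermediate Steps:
$- 336 \left(-36 + \left(-2\right) 4 \cdot 7\right) = - 336 \left(-36 - 56\right) = \left(-336\right) \left(-92\right) = 30912$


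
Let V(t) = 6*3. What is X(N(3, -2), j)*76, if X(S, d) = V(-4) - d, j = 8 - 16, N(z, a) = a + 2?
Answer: 1976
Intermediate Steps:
N(z, a) = 2 + a
j = -8
V(t) = 18
X(S, d) = 18 - d
X(N(3, -2), j)*76 = (18 - 1*(-8))*76 = (18 + 8)*76 = 26*76 = 1976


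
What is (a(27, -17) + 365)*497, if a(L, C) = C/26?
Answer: 4708081/26 ≈ 1.8108e+5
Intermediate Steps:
a(L, C) = C/26 (a(L, C) = C*(1/26) = C/26)
(a(27, -17) + 365)*497 = ((1/26)*(-17) + 365)*497 = (-17/26 + 365)*497 = (9473/26)*497 = 4708081/26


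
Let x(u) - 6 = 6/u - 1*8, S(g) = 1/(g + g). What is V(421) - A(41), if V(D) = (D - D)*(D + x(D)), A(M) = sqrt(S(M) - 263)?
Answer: -I*sqrt(1768330)/82 ≈ -16.217*I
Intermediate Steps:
S(g) = 1/(2*g)
x(u) = -2 + 6/u (x(u) = 6 + (6/u - 1*8) = 6 + (6/u - 8) = 6 + (-8 + 6/u) = -2 + 6/u)
A(M) = sqrt(-263 + 1/(2*M)) (A(M) = sqrt(1/(2*M) - 263) = sqrt(-263 + 1/(2*M)))
V(D) = 0 (V(D) = (D - D)*(D + (-2 + 6/D)) = 0*(-2 + D + 6/D) = 0)
V(421) - A(41) = 0 - sqrt(-1052 + 2/41)/2 = 0 - sqrt(-43130/41)/2 = 0 - I*sqrt(1768330)/41/2 = 0 - I*sqrt(1768330)/82 = -I*sqrt(1768330)/82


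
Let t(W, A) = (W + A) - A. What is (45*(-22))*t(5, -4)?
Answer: -4950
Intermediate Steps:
t(W, A) = W (t(W, A) = (A + W) - A = W)
(45*(-22))*t(5, -4) = (45*(-22))*5 = -990*5 = -4950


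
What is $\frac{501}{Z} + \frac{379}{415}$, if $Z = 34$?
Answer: $\frac{220801}{14110} \approx 15.649$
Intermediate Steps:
$\frac{501}{Z} + \frac{379}{415} = \frac{501}{34} + \frac{379}{415} = \frac{220801}{14110}$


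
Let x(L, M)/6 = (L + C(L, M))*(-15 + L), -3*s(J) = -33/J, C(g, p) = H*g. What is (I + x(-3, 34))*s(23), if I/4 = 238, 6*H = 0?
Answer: 14036/23 ≈ 610.26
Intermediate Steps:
H = 0 (H = (1/6)*0 = 0)
C(g, p) = 0 (C(g, p) = 0*g = 0)
s(J) = 11/J (s(J) = -(-11)/J = 11/J)
I = 952 (I = 4*238 = 952)
x(L, M) = 6*L*(-15 + L) (x(L, M) = 6*((L + 0)*(-15 + L)) = 6*(L*(-15 + L)) = 6*L*(-15 + L))
(I + x(-3, 34))*s(23) = (952 + 6*(-3)*(-15 - 3))*(11/23) = (952 + 6*(-3)*(-18))*(11*(1/23)) = (952 + 324)*(11/23) = 1276*(11/23) = 14036/23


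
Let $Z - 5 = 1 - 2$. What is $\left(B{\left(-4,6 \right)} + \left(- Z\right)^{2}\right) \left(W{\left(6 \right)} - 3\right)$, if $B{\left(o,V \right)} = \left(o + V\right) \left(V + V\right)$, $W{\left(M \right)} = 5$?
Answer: $80$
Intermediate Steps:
$Z = 4$ ($Z = 5 + \left(1 - 2\right) = 5 - 1 = 4$)
$B{\left(o,V \right)} = 2 V \left(V + o\right)$ ($B{\left(o,V \right)} = \left(V + o\right) 2 V = 2 V \left(V + o\right)$)
$\left(B{\left(-4,6 \right)} + \left(- Z\right)^{2}\right) \left(W{\left(6 \right)} - 3\right) = \left(2 \cdot 6 \left(6 - 4\right) + \left(\left(-1\right) 4\right)^{2}\right) \left(5 - 3\right) = \left(2 \cdot 6 \cdot 2 + \left(-4\right)^{2}\right) \left(5 - 3\right) = \left(24 + 16\right) 2 = 40 \cdot 2 = 80$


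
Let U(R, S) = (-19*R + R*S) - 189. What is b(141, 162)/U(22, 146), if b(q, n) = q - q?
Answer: 0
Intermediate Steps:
b(q, n) = 0
U(R, S) = -189 - 19*R + R*S
b(141, 162)/U(22, 146) = 0/(-189 - 19*22 + 22*146) = 0/(-189 - 418 + 3212) = 0/2605 = 0*(1/2605) = 0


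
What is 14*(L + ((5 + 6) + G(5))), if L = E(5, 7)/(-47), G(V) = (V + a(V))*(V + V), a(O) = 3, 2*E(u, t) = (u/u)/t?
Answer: 59877/47 ≈ 1274.0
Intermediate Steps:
E(u, t) = 1/(2*t) (E(u, t) = ((u/u)/t)/2 = (1/t)/2 = 1/(2*t))
G(V) = 2*V*(3 + V) (G(V) = (V + 3)*(V + V) = (3 + V)*(2*V) = 2*V*(3 + V))
L = -1/658 (L = ((½)/7)/(-47) = ((½)*(⅐))*(-1/47) = (1/14)*(-1/47) = -1/658 ≈ -0.0015198)
14*(L + ((5 + 6) + G(5))) = 14*(-1/658 + ((5 + 6) + 2*5*(3 + 5))) = 14*(-1/658 + (11 + 2*5*8)) = 14*(-1/658 + (11 + 80)) = 14*(-1/658 + 91) = 14*(59877/658) = 59877/47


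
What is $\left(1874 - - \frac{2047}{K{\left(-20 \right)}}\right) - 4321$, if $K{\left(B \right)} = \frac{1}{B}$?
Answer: $-43387$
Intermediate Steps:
$\left(1874 - - \frac{2047}{K{\left(-20 \right)}}\right) - 4321 = \left(1874 - - \frac{2047}{\frac{1}{-20}}\right) - 4321 = \left(1874 - - \frac{2047}{- \frac{1}{20}}\right) - 4321 = \left(1874 - \left(-2047\right) \left(-20\right)\right) - 4321 = \left(1874 - 40940\right) - 4321 = -39066 - 4321 = -43387$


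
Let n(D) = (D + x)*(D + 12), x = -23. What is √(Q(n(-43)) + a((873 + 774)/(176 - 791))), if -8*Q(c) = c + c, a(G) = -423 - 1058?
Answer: I*√7970/2 ≈ 44.637*I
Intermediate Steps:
a(G) = -1481
n(D) = (-23 + D)*(12 + D) (n(D) = (D - 23)*(D + 12) = (-23 + D)*(12 + D))
Q(c) = -c/4 (Q(c) = -(c + c)/8 = -c/4)
√(Q(n(-43)) + a((873 + 774)/(176 - 791))) = √(-(-276 + (-43)² - 11*(-43))/4 - 1481) = √(-(-276 + 1849 + 473)/4 - 1481) = √(-¼*2046 - 1481) = √(-1023/2 - 1481) = √(-3985/2) = I*√7970/2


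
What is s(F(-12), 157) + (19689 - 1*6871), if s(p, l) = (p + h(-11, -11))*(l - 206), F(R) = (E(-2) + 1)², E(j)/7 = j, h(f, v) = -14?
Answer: 5223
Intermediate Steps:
E(j) = 7*j
F(R) = 169 (F(R) = (7*(-2) + 1)² = (-14 + 1)² = (-13)² = 169)
s(p, l) = (-206 + l)*(-14 + p) (s(p, l) = (p - 14)*(l - 206) = (-14 + p)*(-206 + l) = (-206 + l)*(-14 + p))
s(F(-12), 157) + (19689 - 1*6871) = (2884 - 206*169 - 14*157 + 157*169) + (19689 - 1*6871) = (2884 - 34814 - 2198 + 26533) + (19689 - 6871) = -7595 + 12818 = 5223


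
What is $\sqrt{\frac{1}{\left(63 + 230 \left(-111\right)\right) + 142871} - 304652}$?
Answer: $\frac{i \sqrt{21424650680793}}{8386} \approx 551.95 i$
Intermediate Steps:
$\sqrt{\frac{1}{\left(63 + 230 \left(-111\right)\right) + 142871} - 304652} = \sqrt{\frac{1}{\left(63 - 25530\right) + 142871} - 304652} = \sqrt{\frac{1}{-25467 + 142871} - 304652} = \sqrt{\frac{1}{117404} - 304652} = \sqrt{- \frac{35767363407}{117404}} = \frac{i \sqrt{21424650680793}}{8386}$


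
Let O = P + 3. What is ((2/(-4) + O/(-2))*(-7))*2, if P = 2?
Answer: 42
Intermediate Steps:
O = 5 (O = 2 + 3 = 5)
((2/(-4) + O/(-2))*(-7))*2 = ((2/(-4) + 5/(-2))*(-7))*2 = ((2*(-¼) + 5*(-½))*(-7))*2 = ((-½ - 5/2)*(-7))*2 = -3*(-7)*2 = 21*2 = 42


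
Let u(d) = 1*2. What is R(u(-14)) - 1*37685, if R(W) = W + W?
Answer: -37681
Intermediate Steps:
u(d) = 2
R(W) = 2*W
R(u(-14)) - 1*37685 = 2*2 - 1*37685 = 4 - 37685 = -37681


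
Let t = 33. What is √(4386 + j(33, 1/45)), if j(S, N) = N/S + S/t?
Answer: 2*√268731210/495 ≈ 66.234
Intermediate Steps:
j(S, N) = S/33 + N/S (j(S, N) = N/S + S/33 = S/33 + N/S)
√(4386 + j(33, 1/45)) = √(4386 + ((1/33)*33 + 1/(45*33))) = √(4386 + (1 + (1/45)*(1/33))) = √(4386 + (1 + 1/1485)) = √(4386 + 1486/1485) = √(6514696/1485) = 2*√268731210/495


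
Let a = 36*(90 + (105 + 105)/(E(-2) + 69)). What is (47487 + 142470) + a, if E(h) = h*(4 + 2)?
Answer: 3673263/19 ≈ 1.9333e+5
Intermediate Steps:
E(h) = 6*h (E(h) = h*6 = 6*h)
a = 64080/19 (a = 36*(90 + (105 + 105)/(6*(-2) + 69)) = 36*(90 + 210/(-12 + 69)) = 36*(90 + 210/57) = 36*(90 + 210*(1/57)) = 36*(90 + 70/19) = 36*(1780/19) = 64080/19 ≈ 3372.6)
(47487 + 142470) + a = (47487 + 142470) + 64080/19 = 189957 + 64080/19 = 3673263/19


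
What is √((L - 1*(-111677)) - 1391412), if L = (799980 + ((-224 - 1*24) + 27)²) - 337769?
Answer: I*√768683 ≈ 876.75*I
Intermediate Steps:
L = 511052 (L = (799980 + ((-224 - 24) + 27)²) - 337769 = (799980 + (-248 + 27)²) - 337769 = (799980 + (-221)²) - 337769 = (799980 + 48841) - 337769 = 848821 - 337769 = 511052)
√((L - 1*(-111677)) - 1391412) = √((511052 - 1*(-111677)) - 1391412) = √((511052 + 111677) - 1391412) = √(622729 - 1391412) = √(-768683) = I*√768683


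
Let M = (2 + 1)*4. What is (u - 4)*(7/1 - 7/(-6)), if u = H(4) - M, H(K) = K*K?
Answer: 0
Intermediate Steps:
H(K) = K**2
M = 12 (M = 3*4 = 12)
u = 4 (u = 4**2 - 1*12 = 16 - 12 = 4)
(u - 4)*(7/1 - 7/(-6)) = (4 - 4)*(7/1 - 7/(-6)) = 0*(7*1 - 7*(-1/6)) = 0*(7 + 7/6) = 0*(49/6) = 0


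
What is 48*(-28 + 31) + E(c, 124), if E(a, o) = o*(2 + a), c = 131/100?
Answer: 13861/25 ≈ 554.44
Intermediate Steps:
c = 131/100 (c = 131*(1/100) = 131/100 ≈ 1.3100)
48*(-28 + 31) + E(c, 124) = 48*(-28 + 31) + 124*(2 + 131/100) = 48*3 + 124*(331/100) = 144 + 10261/25 = 13861/25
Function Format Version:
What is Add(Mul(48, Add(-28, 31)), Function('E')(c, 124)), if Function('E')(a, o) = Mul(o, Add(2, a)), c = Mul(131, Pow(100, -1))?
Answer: Rational(13861, 25) ≈ 554.44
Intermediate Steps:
c = Rational(131, 100) (c = Mul(131, Rational(1, 100)) = Rational(131, 100) ≈ 1.3100)
Add(Mul(48, Add(-28, 31)), Function('E')(c, 124)) = Add(Mul(48, Add(-28, 31)), Mul(124, Add(2, Rational(131, 100)))) = Add(Mul(48, 3), Mul(124, Rational(331, 100))) = Add(144, Rational(10261, 25)) = Rational(13861, 25)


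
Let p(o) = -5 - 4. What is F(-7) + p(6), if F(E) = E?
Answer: -16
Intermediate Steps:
p(o) = -9
F(-7) + p(6) = -7 - 9 = -16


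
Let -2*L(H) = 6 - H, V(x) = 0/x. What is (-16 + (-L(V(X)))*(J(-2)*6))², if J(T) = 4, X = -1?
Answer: 3136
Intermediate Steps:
V(x) = 0
L(H) = -3 + H/2 (L(H) = -(6 - H)/2 = -3 + H/2)
(-16 + (-L(V(X)))*(J(-2)*6))² = (-16 + (-(-3 + (½)*0))*(4*6))² = (-16 - (-3 + 0)*24)² = (-16 - 1*(-3)*24)² = (-16 + 3*24)² = (-16 + 72)² = 56² = 3136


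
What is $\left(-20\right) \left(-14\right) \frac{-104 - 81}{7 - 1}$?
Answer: $- \frac{25900}{3} \approx -8633.3$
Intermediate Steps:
$\left(-20\right) \left(-14\right) \frac{-104 - 81}{7 - 1} = 280 \left(- \frac{185}{6}\right) = - \frac{25900}{3}$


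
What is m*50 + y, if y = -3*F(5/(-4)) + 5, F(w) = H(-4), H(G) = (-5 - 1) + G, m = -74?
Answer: -3665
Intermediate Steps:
H(G) = -6 + G
F(w) = -10 (F(w) = -6 - 4 = -10)
y = 35 (y = -3*(-10) + 5 = 30 + 5 = 35)
m*50 + y = -74*50 + 35 = -3700 + 35 = -3665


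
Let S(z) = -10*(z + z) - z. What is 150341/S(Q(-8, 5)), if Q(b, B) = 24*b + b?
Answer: 150341/4200 ≈ 35.795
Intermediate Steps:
Q(b, B) = 25*b
S(z) = -21*z (S(z) = -20*z - z = -21*z)
150341/S(Q(-8, 5)) = 150341/((-525*(-8))) = 150341/((-21*(-200))) = 150341/4200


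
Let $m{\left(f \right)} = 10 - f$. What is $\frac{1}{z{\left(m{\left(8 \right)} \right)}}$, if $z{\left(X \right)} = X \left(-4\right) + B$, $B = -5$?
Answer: $- \frac{1}{13} \approx -0.076923$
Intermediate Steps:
$z{\left(X \right)} = -5 - 4 X$ ($z{\left(X \right)} = X \left(-4\right) - 5 = - 4 X - 5 = -5 - 4 X$)
$\frac{1}{z{\left(m{\left(8 \right)} \right)}} = \frac{1}{-5 - 4 \left(10 - 8\right)} = \frac{1}{-5 - 8} = \frac{1}{-13} = - \frac{1}{13}$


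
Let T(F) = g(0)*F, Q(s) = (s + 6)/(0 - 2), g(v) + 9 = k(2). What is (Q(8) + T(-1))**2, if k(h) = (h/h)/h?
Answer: 9/4 ≈ 2.2500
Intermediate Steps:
k(h) = 1/h
g(v) = -17/2 (g(v) = -9 + 1/2 = -17/2)
Q(s) = -3 - s/2 (Q(s) = (6 + s)/(-2) = (6 + s)*(-1/2) = -3 - s/2)
T(F) = -17*F/2
(Q(8) + T(-1))**2 = ((-3 - 1/2*8) - 17/2*(-1))**2 = ((-3 - 4) + 17/2)**2 = (-7 + 17/2)**2 = (3/2)**2 = 9/4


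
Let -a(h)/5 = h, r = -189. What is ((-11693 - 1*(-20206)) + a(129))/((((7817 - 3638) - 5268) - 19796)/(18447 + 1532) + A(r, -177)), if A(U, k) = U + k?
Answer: -157194772/7333199 ≈ -21.436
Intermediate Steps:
a(h) = -5*h
((-11693 - 1*(-20206)) + a(129))/((((7817 - 3638) - 5268) - 19796)/(18447 + 1532) + A(r, -177)) = ((-11693 - 1*(-20206)) - 5*129)/((((7817 - 3638) - 5268) - 19796)/(18447 + 1532) + (-189 - 177)) = ((-11693 + 20206) - 645)/(((4179 - 5268) - 19796)/19979 - 366) = (8513 - 645)/((-1089 - 19796)*(1/19979) - 366) = 7868/(-20885*1/19979 - 366) = 7868/(-20885/19979 - 366) = 7868/(-7333199/19979) = 7868*(-19979/7333199) = -157194772/7333199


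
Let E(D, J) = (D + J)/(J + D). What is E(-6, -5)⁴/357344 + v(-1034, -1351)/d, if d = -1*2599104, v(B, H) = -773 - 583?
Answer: 2537279/4837365728 ≈ 0.00052452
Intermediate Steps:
v(B, H) = -1356
d = -2599104
E(D, J) = 1 (E(D, J) = (D + J)/(D + J) = 1)
E(-6, -5)⁴/357344 + v(-1034, -1351)/d = 1⁴/357344 - 1356/(-2599104) = 1*(1/357344) - 1356*(-1/2599104) = 1/357344 + 113/216592 = 2537279/4837365728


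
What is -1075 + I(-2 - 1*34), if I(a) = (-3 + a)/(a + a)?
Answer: -25787/24 ≈ -1074.5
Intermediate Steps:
I(a) = (-3 + a)/(2*a) (I(a) = (-3 + a)/((2*a)) = (-3 + a)*(1/(2*a)) = (-3 + a)/(2*a))
-1075 + I(-2 - 1*34) = -1075 + (-3 + (-2 - 1*34))/(2*(-2 - 1*34)) = -1075 + (-3 + (-2 - 34))/(2*(-2 - 34)) = -1075 + (1/2)*(-3 - 36)/(-36) = -1075 + (1/2)*(-1/36)*(-39) = -1075 + 13/24 = -25787/24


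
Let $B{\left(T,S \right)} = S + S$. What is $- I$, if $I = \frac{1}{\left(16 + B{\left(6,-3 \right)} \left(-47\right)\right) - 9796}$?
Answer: $\frac{1}{9498} \approx 0.00010529$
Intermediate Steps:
$B{\left(T,S \right)} = 2 S$
$I = - \frac{1}{9498}$ ($I = \frac{1}{\left(16 + 2 \left(-3\right) \left(-47\right)\right) - 9796} = \frac{1}{\left(16 - -282\right) - 9796} = \frac{1}{\left(16 + 282\right) - 9796} = \frac{1}{298 - 9796} = \frac{1}{-9498} = - \frac{1}{9498} \approx -0.00010529$)
$- I = \left(-1\right) \left(- \frac{1}{9498}\right) = \frac{1}{9498}$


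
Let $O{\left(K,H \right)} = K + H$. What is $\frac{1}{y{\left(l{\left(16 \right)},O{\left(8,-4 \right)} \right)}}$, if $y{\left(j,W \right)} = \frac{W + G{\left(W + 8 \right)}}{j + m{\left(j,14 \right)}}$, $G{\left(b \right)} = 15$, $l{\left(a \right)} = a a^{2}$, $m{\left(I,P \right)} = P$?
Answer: $\frac{4110}{19} \approx 216.32$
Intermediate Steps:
$l{\left(a \right)} = a^{3}$
$O{\left(K,H \right)} = H + K$
$y{\left(j,W \right)} = \frac{15 + W}{14 + j}$ ($y{\left(j,W \right)} = \frac{W + 15}{j + 14} = \frac{15 + W}{14 + j}$)
$\frac{1}{y{\left(l{\left(16 \right)},O{\left(8,-4 \right)} \right)}} = \frac{1}{\frac{1}{14 + 16^{3}} \left(15 + \left(-4 + 8\right)\right)} = \frac{1}{\frac{1}{14 + 4096} \left(15 + 4\right)} = \frac{1}{\frac{1}{4110} \cdot 19} = \frac{1}{\frac{19}{4110}} = \frac{4110}{19}$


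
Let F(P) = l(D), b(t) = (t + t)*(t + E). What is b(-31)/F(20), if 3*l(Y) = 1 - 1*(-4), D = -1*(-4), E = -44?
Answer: 2790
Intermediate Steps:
D = 4
l(Y) = 5/3 (l(Y) = (1 - 1*(-4))/3 = (1 + 4)/3 = (⅓)*5 = 5/3)
b(t) = 2*t*(-44 + t) (b(t) = (t + t)*(t - 44) = (2*t)*(-44 + t) = 2*t*(-44 + t))
F(P) = 5/3
b(-31)/F(20) = (2*(-31)*(-44 - 31))/(5/3) = (2*(-31)*(-75))*(⅗) = 4650*(⅗) = 2790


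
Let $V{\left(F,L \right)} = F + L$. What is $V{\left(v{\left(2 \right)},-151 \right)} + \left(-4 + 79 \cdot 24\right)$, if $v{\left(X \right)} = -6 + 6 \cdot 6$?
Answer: $1771$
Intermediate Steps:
$v{\left(X \right)} = 30$ ($v{\left(X \right)} = -6 + 36 = 30$)
$V{\left(v{\left(2 \right)},-151 \right)} + \left(-4 + 79 \cdot 24\right) = \left(30 - 151\right) + \left(-4 + 79 \cdot 24\right) = -121 + \left(-4 + 1896\right) = -121 + 1892 = 1771$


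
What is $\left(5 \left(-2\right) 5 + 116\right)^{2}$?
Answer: $4356$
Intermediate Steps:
$\left(5 \left(-2\right) 5 + 116\right)^{2} = \left(\left(-10\right) 5 + 116\right)^{2} = \left(-50 + 116\right)^{2} = 66^{2} = 4356$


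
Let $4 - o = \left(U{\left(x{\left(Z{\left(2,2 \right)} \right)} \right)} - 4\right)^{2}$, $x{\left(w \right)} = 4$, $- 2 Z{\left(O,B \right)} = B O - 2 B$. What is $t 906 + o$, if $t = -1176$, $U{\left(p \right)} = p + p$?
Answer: $-1065468$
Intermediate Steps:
$Z{\left(O,B \right)} = B - \frac{B O}{2}$ ($Z{\left(O,B \right)} = - \frac{B O - 2 B}{2} = - \frac{- 2 B + B O}{2} = B - \frac{B O}{2}$)
$U{\left(p \right)} = 2 p$
$o = -12$ ($o = 4 - \left(2 \cdot 4 - 4\right)^{2} = 4 - \left(8 - 4\right)^{2} = 4 - 4^{2} = 4 - 16 = -12$)
$t 906 + o = \left(-1176\right) 906 - 12 = -1065456 - 12 = -1065468$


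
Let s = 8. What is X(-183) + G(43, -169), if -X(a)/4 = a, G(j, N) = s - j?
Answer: 697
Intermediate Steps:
G(j, N) = 8 - j
X(a) = -4*a
X(-183) + G(43, -169) = -4*(-183) + (8 - 1*43) = 732 + (8 - 43) = 732 - 35 = 697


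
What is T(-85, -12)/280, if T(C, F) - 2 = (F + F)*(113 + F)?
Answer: -173/20 ≈ -8.6500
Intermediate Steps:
T(C, F) = 2 + 2*F*(113 + F) (T(C, F) = 2 + (F + F)*(113 + F) = 2 + (2*F)*(113 + F) = 2 + 2*F*(113 + F))
T(-85, -12)/280 = (2 + 2*(-12)² + 226*(-12))/280 = (2 + 2*144 - 2712)*(1/280) = (2 + 288 - 2712)*(1/280) = -2422*1/280 = -173/20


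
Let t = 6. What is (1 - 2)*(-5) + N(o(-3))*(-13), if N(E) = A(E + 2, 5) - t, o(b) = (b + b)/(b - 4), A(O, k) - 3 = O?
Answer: 48/7 ≈ 6.8571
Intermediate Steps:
A(O, k) = 3 + O
o(b) = 2*b/(-4 + b) (o(b) = (2*b)/(-4 + b) = 2*b/(-4 + b))
N(E) = -1 + E (N(E) = (3 + (E + 2)) - 1*6 = (3 + (2 + E)) - 6 = (5 + E) - 6 = -1 + E)
(1 - 2)*(-5) + N(o(-3))*(-13) = (1 - 2)*(-5) + (-1 + 2*(-3)/(-4 - 3))*(-13) = -1*(-5) + (-1 + 2*(-3)/(-7))*(-13) = 5 + (-1 + 2*(-3)*(-⅐))*(-13) = 5 + (-1 + 6/7)*(-13) = 5 - ⅐*(-13) = 5 + 13/7 = 48/7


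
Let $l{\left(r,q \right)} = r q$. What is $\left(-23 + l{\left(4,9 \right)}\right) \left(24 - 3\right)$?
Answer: $273$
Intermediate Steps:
$l{\left(r,q \right)} = q r$
$\left(-23 + l{\left(4,9 \right)}\right) \left(24 - 3\right) = \left(-23 + 9 \cdot 4\right) \left(24 - 3\right) = \left(-23 + 36\right) 21 = 13 \cdot 21 = 273$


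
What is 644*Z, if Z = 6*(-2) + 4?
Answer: -5152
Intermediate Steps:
Z = -8 (Z = -12 + 4 = -8)
644*Z = 644*(-8) = -5152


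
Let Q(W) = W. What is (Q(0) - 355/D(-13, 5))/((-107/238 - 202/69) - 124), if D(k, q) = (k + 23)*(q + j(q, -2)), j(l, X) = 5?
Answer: 582981/20917870 ≈ 0.027870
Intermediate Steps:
D(k, q) = (5 + q)*(23 + k) (D(k, q) = (k + 23)*(q + 5) = (23 + k)*(5 + q) = (5 + q)*(23 + k))
(Q(0) - 355/D(-13, 5))/((-107/238 - 202/69) - 124) = (0 - 355/(115 + 5*(-13) + 23*5 - 13*5))/((-107/238 - 202/69) - 124) = (0 - 355/(115 - 65 + 115 - 65))/((-107*1/238 - 202*1/69) - 124) = (0 - 355/100)/((-107/238 - 202/69) - 124) = (0 - 355*1/100)/(-55459/16422 - 124) = (0 - 71/20)/(-2091787/16422) = -71/20*(-16422/2091787) = 582981/20917870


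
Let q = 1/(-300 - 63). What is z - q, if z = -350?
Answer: -127049/363 ≈ -350.00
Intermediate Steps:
q = -1/363 (q = 1/(-363) = -1/363 ≈ -0.0027548)
z - q = -350 - 1*(-1/363) = -350 + 1/363 = -127049/363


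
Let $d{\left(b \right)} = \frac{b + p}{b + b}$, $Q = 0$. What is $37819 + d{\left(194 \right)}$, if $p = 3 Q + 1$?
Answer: $\frac{14673967}{388} \approx 37820.0$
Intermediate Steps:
$p = 1$ ($p = 3 \cdot 0 + 1 = 0 + 1 = 1$)
$d{\left(b \right)} = \frac{1 + b}{2 b}$ ($d{\left(b \right)} = \frac{b + 1}{b + b} = \frac{1 + b}{2 b}$)
$37819 + d{\left(194 \right)} = 37819 + \frac{1 + 194}{2 \cdot 194} = 37819 + \frac{1}{2} \cdot \frac{1}{194} \cdot 195 = 37819 + \frac{195}{388} = \frac{14673967}{388}$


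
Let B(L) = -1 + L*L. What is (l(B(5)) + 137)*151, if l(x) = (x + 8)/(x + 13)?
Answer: 770251/37 ≈ 20818.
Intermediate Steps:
B(L) = -1 + L**2
l(x) = (8 + x)/(13 + x)
(l(B(5)) + 137)*151 = ((8 + (-1 + 5**2))/(13 + (-1 + 5**2)) + 137)*151 = ((8 + (-1 + 25))/(13 + (-1 + 25)) + 137)*151 = ((8 + 24)/(13 + 24) + 137)*151 = (32/37 + 137)*151 = (5101/37)*151 = 770251/37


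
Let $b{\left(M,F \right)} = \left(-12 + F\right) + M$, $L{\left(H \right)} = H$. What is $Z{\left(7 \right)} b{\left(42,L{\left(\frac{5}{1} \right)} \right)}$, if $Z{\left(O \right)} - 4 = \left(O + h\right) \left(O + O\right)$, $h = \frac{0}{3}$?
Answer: $3570$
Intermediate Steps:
$h = 0$ ($h = 0 \cdot \frac{1}{3} = 0$)
$b{\left(M,F \right)} = -12 + F + M$
$Z{\left(O \right)} = 4 + 2 O^{2}$ ($Z{\left(O \right)} = 4 + \left(O + 0\right) \left(O + O\right) = 4 + O 2 O = 4 + 2 O^{2}$)
$Z{\left(7 \right)} b{\left(42,L{\left(\frac{5}{1} \right)} \right)} = \left(4 + 2 \cdot 7^{2}\right) \left(-12 + \frac{5}{1} + 42\right) = \left(4 + 2 \cdot 49\right) \left(-12 + 5 \cdot 1 + 42\right) = \left(4 + 98\right) \left(-12 + 5 + 42\right) = 102 \cdot 35 = 3570$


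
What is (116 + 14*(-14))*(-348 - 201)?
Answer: 43920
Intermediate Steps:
(116 + 14*(-14))*(-348 - 201) = (116 - 196)*(-549) = -80*(-549) = 43920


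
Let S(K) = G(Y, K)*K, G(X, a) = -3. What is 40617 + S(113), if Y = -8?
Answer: 40278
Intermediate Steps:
S(K) = -3*K
40617 + S(113) = 40617 - 3*113 = 40617 - 339 = 40278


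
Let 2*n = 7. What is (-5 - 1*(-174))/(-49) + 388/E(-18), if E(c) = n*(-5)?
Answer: -6277/245 ≈ -25.620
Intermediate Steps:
n = 7/2 (n = (½)*7 = 7/2 ≈ 3.5000)
E(c) = -35/2 (E(c) = (7/2)*(-5) = -35/2)
(-5 - 1*(-174))/(-49) + 388/E(-18) = (-5 - 1*(-174))/(-49) + 388/(-35/2) = (-5 + 174)*(-1/49) + 388*(-2/35) = 169*(-1/49) - 776/35 = -169/49 - 776/35 = -6277/245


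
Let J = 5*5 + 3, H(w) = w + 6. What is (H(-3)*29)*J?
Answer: 2436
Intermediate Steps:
H(w) = 6 + w
J = 28 (J = 25 + 3 = 28)
(H(-3)*29)*J = ((6 - 3)*29)*28 = (3*29)*28 = 87*28 = 2436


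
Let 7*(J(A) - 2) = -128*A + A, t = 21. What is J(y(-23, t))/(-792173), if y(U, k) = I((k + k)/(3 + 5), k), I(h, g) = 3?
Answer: 367/5545211 ≈ 6.6183e-5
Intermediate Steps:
y(U, k) = 3
J(A) = 2 - 127*A/7 (J(A) = 2 + (-128*A + A)/7 = 2 + (-127*A)/7 = 2 - 127*A/7)
J(y(-23, t))/(-792173) = (2 - 127/7*3)/(-792173) = (2 - 381/7)*(-1/792173) = -367/7*(-1/792173) = 367/5545211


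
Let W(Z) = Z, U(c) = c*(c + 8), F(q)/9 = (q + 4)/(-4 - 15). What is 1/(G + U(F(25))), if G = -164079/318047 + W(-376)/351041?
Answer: 40304760830647/3155424564906352 ≈ 0.012773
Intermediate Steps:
F(q) = -36/19 - 9*q/19 (F(q) = 9*((q + 4)/(-4 - 15)) = 9*((4 + q)/(-19)) = 9*((4 + q)*(-1/19)) = 9*(-4/19 - q/19) = -36/19 - 9*q/19)
U(c) = c*(8 + c)
G = -57718041911/111647536927 (G = -164079/318047 - 376/351041 = -57718041911/111647536927 ≈ -0.51697)
1/(G + U(F(25))) = 1/(-57718041911/111647536927 + (-36/19 - 9/19*25)*(8 + (-36/19 - 9/19*25))) = 1/(-57718041911/111647536927 + (-36/19 - 225/19)*(8 + (-36/19 - 225/19))) = 1/(-57718041911/111647536927 - 261*(8 - 261/19)/19) = 1/(-57718041911/111647536927 - 261/19*(-109/19)) = 1/(-57718041911/111647536927 + 28449/361) = 1/(3155424564906352/40304760830647) = 40304760830647/3155424564906352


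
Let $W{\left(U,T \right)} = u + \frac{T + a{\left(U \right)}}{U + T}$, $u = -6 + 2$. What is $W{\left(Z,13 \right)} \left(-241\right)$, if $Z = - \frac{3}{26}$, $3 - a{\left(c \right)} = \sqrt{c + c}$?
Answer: $\frac{222684}{335} + \frac{482 i \sqrt{39}}{335} \approx 664.73 + 8.9853 i$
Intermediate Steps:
$a{\left(c \right)} = 3 - \sqrt{2} \sqrt{c}$ ($a{\left(c \right)} = 3 - \sqrt{c + c} = 3 - \sqrt{2 c} = 3 - \sqrt{2} \sqrt{c}$)
$Z = - \frac{3}{26}$ ($Z = \left(-3\right) \frac{1}{26} = - \frac{3}{26} \approx -0.11538$)
$u = -4$
$W{\left(U,T \right)} = -4 + \frac{3 + T - \sqrt{2} \sqrt{U}}{T + U}$ ($W{\left(U,T \right)} = -4 + \frac{T - \left(-3 + \sqrt{2} \sqrt{U}\right)}{U + T} = -4 + \frac{3 + T - \sqrt{2} \sqrt{U}}{T + U}$)
$W{\left(Z,13 \right)} \left(-241\right) = \frac{3 - - \frac{6}{13} - 39 - \sqrt{2} \sqrt{- \frac{3}{26}}}{13 - \frac{3}{26}} \left(-241\right) = \frac{3 + \frac{6}{13} - 39 - \sqrt{2} \frac{i \sqrt{78}}{26}}{\frac{335}{26}} \left(-241\right) = \frac{26 \left(3 + \frac{6}{13} - 39 - \frac{i \sqrt{39}}{13}\right)}{335} \left(-241\right) = \frac{26 \left(- \frac{462}{13} - \frac{i \sqrt{39}}{13}\right)}{335} \left(-241\right) = \left(- \frac{924}{335} - \frac{2 i \sqrt{39}}{335}\right) \left(-241\right) = \frac{222684}{335} + \frac{482 i \sqrt{39}}{335}$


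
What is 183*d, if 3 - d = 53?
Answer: -9150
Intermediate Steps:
d = -50 (d = 3 - 1*53 = 3 - 53 = -50)
183*d = 183*(-50) = -9150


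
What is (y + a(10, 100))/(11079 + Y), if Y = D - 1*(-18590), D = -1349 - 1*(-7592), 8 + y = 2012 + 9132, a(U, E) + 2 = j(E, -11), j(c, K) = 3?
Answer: 11137/35912 ≈ 0.31012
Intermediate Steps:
a(U, E) = 1 (a(U, E) = -2 + 3 = 1)
y = 11136 (y = -8 + (2012 + 9132) = -8 + 11144 = 11136)
D = 6243 (D = -1349 + 7592 = 6243)
Y = 24833 (Y = 6243 - 1*(-18590) = 6243 + 18590 = 24833)
(y + a(10, 100))/(11079 + Y) = (11136 + 1)/(11079 + 24833) = 11137/35912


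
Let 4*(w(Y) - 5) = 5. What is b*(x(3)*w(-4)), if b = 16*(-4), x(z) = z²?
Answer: -3600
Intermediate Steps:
b = -64
w(Y) = 25/4 (w(Y) = 5 + (¼)*5 = 5 + 5/4 = 25/4)
b*(x(3)*w(-4)) = -64*3²*25/4 = -576*25/4 = -64*225/4 = -3600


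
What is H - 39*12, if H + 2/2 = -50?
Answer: -519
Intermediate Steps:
H = -51 (H = -1 - 50 = -51)
H - 39*12 = -51 - 39*12 = -51 - 468 = -519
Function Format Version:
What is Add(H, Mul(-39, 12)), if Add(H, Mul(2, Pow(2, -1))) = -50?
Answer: -519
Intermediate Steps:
H = -51 (H = Add(-1, -50) = -51)
Add(H, Mul(-39, 12)) = Add(-51, Mul(-39, 12)) = Add(-51, -468) = -519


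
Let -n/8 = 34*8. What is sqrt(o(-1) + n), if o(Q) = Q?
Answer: I*sqrt(2177) ≈ 46.658*I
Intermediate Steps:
n = -2176 (n = -272*8 = -8*272 = -2176)
sqrt(o(-1) + n) = sqrt(-1 - 2176) = sqrt(-2177) = I*sqrt(2177)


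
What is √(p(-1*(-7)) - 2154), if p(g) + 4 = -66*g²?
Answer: 4*I*√337 ≈ 73.43*I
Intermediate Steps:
p(g) = -4 - 66*g²
√(p(-1*(-7)) - 2154) = √((-4 - 66*(-1*(-7))²) - 2154) = √((-4 - 66*7²) - 2154) = √((-4 - 66*49) - 2154) = √((-4 - 3234) - 2154) = √(-3238 - 2154) = √(-5392) = 4*I*√337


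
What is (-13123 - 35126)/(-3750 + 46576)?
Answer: -48249/42826 ≈ -1.1266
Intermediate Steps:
(-13123 - 35126)/(-3750 + 46576) = -48249/42826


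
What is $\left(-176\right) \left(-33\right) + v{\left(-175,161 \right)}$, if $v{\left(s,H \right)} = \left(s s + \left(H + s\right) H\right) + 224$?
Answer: $34403$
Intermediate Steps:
$v{\left(s,H \right)} = 224 + s^{2} + H \left(H + s\right)$ ($v{\left(s,H \right)} = \left(s^{2} + H \left(H + s\right)\right) + 224 = 224 + s^{2} + H \left(H + s\right)$)
$\left(-176\right) \left(-33\right) + v{\left(-175,161 \right)} = \left(-176\right) \left(-33\right) + \left(224 + 161^{2} + \left(-175\right)^{2} + 161 \left(-175\right)\right) = 5808 + \left(224 + 25921 + 30625 - 28175\right) = 5808 + 28595 = 34403$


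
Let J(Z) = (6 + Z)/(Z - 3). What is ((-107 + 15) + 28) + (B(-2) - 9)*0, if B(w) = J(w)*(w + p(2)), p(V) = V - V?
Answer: -64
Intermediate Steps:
J(Z) = (6 + Z)/(-3 + Z)
p(V) = 0
B(w) = w*(6 + w)/(-3 + w) (B(w) = ((6 + w)/(-3 + w))*(w + 0) = ((6 + w)/(-3 + w))*w = w*(6 + w)/(-3 + w))
((-107 + 15) + 28) + (B(-2) - 9)*0 = ((-107 + 15) + 28) + (-2*(6 - 2)/(-3 - 2) - 9)*0 = (-92 + 28) + (-2*4/(-5) - 9)*0 = -64 + (-2*(-⅕)*4 - 9)*0 = -64 + (8/5 - 9)*0 = -64 - 37/5*0 = -64 + 0 = -64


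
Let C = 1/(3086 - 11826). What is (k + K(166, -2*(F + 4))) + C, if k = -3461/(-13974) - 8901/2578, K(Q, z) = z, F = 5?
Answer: -1669151508463/78714563820 ≈ -21.205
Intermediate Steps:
k = -28865029/9006243 (k = -3461*(-1/13974) - 8901*1/2578 = 3461/13974 - 8901/2578 = -28865029/9006243 ≈ -3.2050)
C = -1/8740 (C = 1/(-8740) = -1/8740 ≈ -0.00011442)
(k + K(166, -2*(F + 4))) + C = (-28865029/9006243 - 2*(5 + 4)) - 1/8740 = (-28865029/9006243 - 2*9) - 1/8740 = (-28865029/9006243 - 18) - 1/8740 = -190977403/9006243 - 1/8740 = -1669151508463/78714563820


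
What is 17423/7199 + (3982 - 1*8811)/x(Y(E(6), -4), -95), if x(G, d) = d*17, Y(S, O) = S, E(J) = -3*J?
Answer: 62902116/11626385 ≈ 5.4103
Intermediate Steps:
x(G, d) = 17*d
17423/7199 + (3982 - 1*8811)/x(Y(E(6), -4), -95) = 17423/7199 + (3982 - 1*8811)/((17*(-95))) = 17423*(1/7199) + (3982 - 8811)/(-1615) = 17423/7199 - 4829*(-1/1615) = 17423/7199 + 4829/1615 = 62902116/11626385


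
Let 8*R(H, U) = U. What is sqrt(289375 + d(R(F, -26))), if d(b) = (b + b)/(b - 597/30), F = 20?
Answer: sqrt(62033089565)/463 ≈ 537.94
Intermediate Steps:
R(H, U) = U/8
d(b) = 2*b/(-199/10 + b) (d(b) = (2*b)/(b - 597*1/30) = (2*b)/(b - 199/10) = (2*b)/(-199/10 + b) = 2*b/(-199/10 + b))
sqrt(289375 + d(R(F, -26))) = sqrt(289375 + 20*((1/8)*(-26))/(-199 + 10*((1/8)*(-26)))) = sqrt(289375 + 20*(-13/4)/(-199 + 10*(-13/4))) = sqrt(289375 + 20*(-13/4)/(-199 - 65/2)) = sqrt(289375 + 20*(-13/4)/(-463/2)) = sqrt(289375 + 20*(-13/4)*(-2/463)) = sqrt(289375 + 130/463) = sqrt(133980755/463) = sqrt(62033089565)/463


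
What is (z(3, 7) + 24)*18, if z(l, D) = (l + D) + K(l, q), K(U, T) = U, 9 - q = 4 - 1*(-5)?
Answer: 666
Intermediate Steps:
q = 0 (q = 9 - (4 - 1*(-5)) = 9 - (4 + 5) = 9 - 1*9 = 9 - 9 = 0)
z(l, D) = D + 2*l (z(l, D) = (l + D) + l = (D + l) + l = D + 2*l)
(z(3, 7) + 24)*18 = ((7 + 2*3) + 24)*18 = ((7 + 6) + 24)*18 = (13 + 24)*18 = 37*18 = 666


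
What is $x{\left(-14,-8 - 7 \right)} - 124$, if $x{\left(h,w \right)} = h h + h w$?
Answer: $282$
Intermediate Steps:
$x{\left(h,w \right)} = h^{2} + h w$
$x{\left(-14,-8 - 7 \right)} - 124 = - 14 \left(-14 - 15\right) - 124 = \left(-14\right) \left(-29\right) - 124 = 406 - 124 = 282$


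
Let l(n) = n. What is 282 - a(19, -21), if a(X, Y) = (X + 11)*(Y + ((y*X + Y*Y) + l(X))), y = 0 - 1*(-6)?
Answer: -16308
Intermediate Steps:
y = 6 (y = 0 + 6 = 6)
a(X, Y) = (11 + X)*(Y + Y² + 7*X) (a(X, Y) = (X + 11)*(Y + ((6*X + Y*Y) + X)) = (11 + X)*(Y + ((6*X + Y²) + X)) = (11 + X)*(Y + ((Y² + 6*X) + X)) = (11 + X)*(Y + (Y² + 7*X)) = (11 + X)*(Y + Y² + 7*X))
282 - a(19, -21) = 282 - (7*19² + 11*(-21) + 11*(-21)² + 77*19 + 19*(-21) + 19*(-21)²) = 282 - (7*361 - 231 + 11*441 + 1463 - 399 + 19*441) = 282 - (2527 - 231 + 4851 + 1463 - 399 + 8379) = 282 - 1*16590 = 282 - 16590 = -16308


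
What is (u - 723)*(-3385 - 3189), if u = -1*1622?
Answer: 15416030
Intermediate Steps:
u = -1622
(u - 723)*(-3385 - 3189) = (-1622 - 723)*(-3385 - 3189) = -2345*(-6574) = 15416030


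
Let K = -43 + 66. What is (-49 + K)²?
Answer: 676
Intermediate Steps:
K = 23
(-49 + K)² = (-49 + 23)² = (-26)² = 676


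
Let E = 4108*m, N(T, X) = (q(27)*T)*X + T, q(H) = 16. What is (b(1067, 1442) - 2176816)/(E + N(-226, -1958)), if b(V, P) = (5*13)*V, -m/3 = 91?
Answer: -2107461/5958418 ≈ -0.35369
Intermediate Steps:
m = -273 (m = -3*91 = -273)
N(T, X) = T + 16*T*X (N(T, X) = (16*T)*X + T = 16*T*X + T = T + 16*T*X)
b(V, P) = 65*V
E = -1121484 (E = 4108*(-273) = -1121484)
(b(1067, 1442) - 2176816)/(E + N(-226, -1958)) = (65*1067 - 2176816)/(-1121484 - 226*(1 + 16*(-1958))) = (69355 - 2176816)/(-1121484 - 226*(1 - 31328)) = -2107461/(-1121484 - 226*(-31327)) = -2107461/(-1121484 + 7079902) = -2107461/5958418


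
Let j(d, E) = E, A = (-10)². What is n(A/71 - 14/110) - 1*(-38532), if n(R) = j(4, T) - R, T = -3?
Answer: 150450742/3905 ≈ 38528.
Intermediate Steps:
A = 100
n(R) = -3 - R
n(A/71 - 14/110) - 1*(-38532) = (-3 - (100/71 - 14/110)) - 1*(-38532) = (-3 - (100*(1/71) - 14*1/110)) + 38532 = (-3 - (100/71 - 7/55)) + 38532 = (-3 - 1*5003/3905) + 38532 = (-3 - 5003/3905) + 38532 = -16718/3905 + 38532 = 150450742/3905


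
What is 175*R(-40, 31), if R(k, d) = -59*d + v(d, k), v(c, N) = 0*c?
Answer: -320075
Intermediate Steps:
v(c, N) = 0
R(k, d) = -59*d (R(k, d) = -59*d + 0 = -59*d)
175*R(-40, 31) = 175*(-59*31) = 175*(-1829) = -320075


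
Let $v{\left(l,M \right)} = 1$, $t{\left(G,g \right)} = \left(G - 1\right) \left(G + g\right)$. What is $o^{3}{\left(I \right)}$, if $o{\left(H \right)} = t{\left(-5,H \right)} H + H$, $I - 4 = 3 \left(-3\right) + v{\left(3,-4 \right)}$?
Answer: $-10648000$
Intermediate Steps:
$t{\left(G,g \right)} = \left(-1 + G\right) \left(G + g\right)$
$I = -4$ ($I = 4 + \left(3 \left(-3\right) + 1\right) = 4 + \left(-9 + 1\right) = 4 - 8 = -4$)
$o{\left(H \right)} = H + H \left(30 - 6 H\right)$ ($o{\left(H \right)} = \left(\left(-5\right)^{2} - -5 - H - 5 H\right) H + H = \left(25 + 5 - H - 5 H\right) H + H = \left(30 - 6 H\right) H + H = H \left(30 - 6 H\right) + H = H + H \left(30 - 6 H\right)$)
$o^{3}{\left(I \right)} = \left(- 4 \left(31 - -24\right)\right)^{3} = \left(- 4 \left(31 + 24\right)\right)^{3} = \left(\left(-4\right) 55\right)^{3} = \left(-220\right)^{3} = -10648000$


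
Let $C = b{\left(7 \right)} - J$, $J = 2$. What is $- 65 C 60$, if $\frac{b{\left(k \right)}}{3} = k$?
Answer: $-74100$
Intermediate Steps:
$b{\left(k \right)} = 3 k$
$C = 19$ ($C = 3 \cdot 7 - 2 = 21 - 2 = 19$)
$- 65 C 60 = \left(-65\right) 19 \cdot 60 = \left(-1235\right) 60 = -74100$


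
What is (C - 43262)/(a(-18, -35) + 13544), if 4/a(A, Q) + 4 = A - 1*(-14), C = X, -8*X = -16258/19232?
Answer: -3328051007/1041874368 ≈ -3.1943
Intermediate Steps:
X = 8129/76928 (X = -(-8129)/(4*19232) = -⅛*(-8129/9616) = 8129/76928 ≈ 0.10567)
C = 8129/76928 ≈ 0.10567
a(A, Q) = 4/(10 + A) (a(A, Q) = 4/(-4 + (A - 1*(-14))) = 4/(-4 + (A + 14)) = 4/(-4 + (14 + A)) = 4/(10 + A))
(C - 43262)/(a(-18, -35) + 13544) = (8129/76928 - 43262)/(4/(10 - 18) + 13544) = -3328051007/(76928*(4/(-8) + 13544)) = -3328051007/(76928*(4*(-⅛) + 13544)) = -3328051007/(76928*(-½ + 13544)) = -3328051007/(76928*27087/2) = -3328051007/76928*2/27087 = -3328051007/1041874368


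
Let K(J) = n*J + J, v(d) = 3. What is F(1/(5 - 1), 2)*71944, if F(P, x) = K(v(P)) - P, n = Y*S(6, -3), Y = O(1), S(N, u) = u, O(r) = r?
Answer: -449650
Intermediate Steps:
Y = 1
n = -3 (n = 1*(-3) = -3)
K(J) = -2*J (K(J) = -3*J + J = -2*J)
F(P, x) = -6 - P (F(P, x) = -2*3 - P = -6 - P)
F(1/(5 - 1), 2)*71944 = (-6 - 1/(5 - 1))*71944 = (-6 - 1/4)*71944 = -25/4*71944 = -449650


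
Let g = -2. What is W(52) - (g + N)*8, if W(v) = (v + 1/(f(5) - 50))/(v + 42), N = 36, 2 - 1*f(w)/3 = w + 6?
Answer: -1964733/7238 ≈ -271.45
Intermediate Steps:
f(w) = -12 - 3*w (f(w) = 6 - 3*(w + 6) = 6 - 3*(6 + w) = 6 + (-18 - 3*w) = -12 - 3*w)
W(v) = (-1/77 + v)/(42 + v) (W(v) = (v + 1/((-12 - 3*5) - 50))/(v + 42) = (v + 1/((-12 - 15) - 50))/(42 + v) = (v + 1/(-27 - 50))/(42 + v) = (v + 1/(-77))/(42 + v) = (v - 1/77)/(42 + v) = (-1/77 + v)/(42 + v))
W(52) - (g + N)*8 = (-1/77 + 52)/(42 + 52) - (-2 + 36)*8 = (4003/77)/94 - 34*8 = (1/94)*(4003/77) - 1*272 = 4003/7238 - 272 = -1964733/7238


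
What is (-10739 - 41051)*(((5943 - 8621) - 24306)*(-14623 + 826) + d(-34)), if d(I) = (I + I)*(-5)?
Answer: -19281343872520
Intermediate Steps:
d(I) = -10*I (d(I) = (2*I)*(-5) = -10*I)
(-10739 - 41051)*(((5943 - 8621) - 24306)*(-14623 + 826) + d(-34)) = (-10739 - 41051)*(((5943 - 8621) - 24306)*(-14623 + 826) - 10*(-34)) = -51790*((-2678 - 24306)*(-13797) + 340) = -51790*(-26984*(-13797) + 340) = -51790*(372298248 + 340) = -51790*372298588 = -19281343872520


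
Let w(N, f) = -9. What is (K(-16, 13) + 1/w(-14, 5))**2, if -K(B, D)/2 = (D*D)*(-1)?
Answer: 9247681/81 ≈ 1.1417e+5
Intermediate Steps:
K(B, D) = 2*D**2 (K(B, D) = -2*D*D*(-1) = -2*D**2*(-1) = -(-2)*D**2 = 2*D**2)
(K(-16, 13) + 1/w(-14, 5))**2 = (2*13**2 + 1/(-9))**2 = (2*169 - 1/9)**2 = (338 - 1/9)**2 = (3041/9)**2 = 9247681/81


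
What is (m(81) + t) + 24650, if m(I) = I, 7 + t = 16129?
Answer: 40853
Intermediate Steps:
t = 16122 (t = -7 + 16129 = 16122)
(m(81) + t) + 24650 = (81 + 16122) + 24650 = 16203 + 24650 = 40853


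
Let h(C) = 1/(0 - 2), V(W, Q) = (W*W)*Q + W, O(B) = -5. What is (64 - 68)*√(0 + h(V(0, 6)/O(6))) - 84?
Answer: -84 - 2*I*√2 ≈ -84.0 - 2.8284*I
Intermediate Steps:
V(W, Q) = W + Q*W² (V(W, Q) = W²*Q + W = Q*W² + W = W + Q*W²)
h(C) = -½ (h(C) = 1/(-2) = -½)
(64 - 68)*√(0 + h(V(0, 6)/O(6))) - 84 = (64 - 68)*√(0 - ½) - 84 = -2*I*√2 - 84 = -84 - 2*I*√2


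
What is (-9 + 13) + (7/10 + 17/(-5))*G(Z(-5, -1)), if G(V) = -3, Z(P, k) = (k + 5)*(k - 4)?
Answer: 121/10 ≈ 12.100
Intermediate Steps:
Z(P, k) = (-4 + k)*(5 + k) (Z(P, k) = (5 + k)*(-4 + k) = (-4 + k)*(5 + k))
(-9 + 13) + (7/10 + 17/(-5))*G(Z(-5, -1)) = (-9 + 13) + (7/10 + 17/(-5))*(-3) = 4 + (7*(⅒) + 17*(-⅕))*(-3) = 4 + (7/10 - 17/5)*(-3) = 4 - 27/10*(-3) = 4 + 81/10 = 121/10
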